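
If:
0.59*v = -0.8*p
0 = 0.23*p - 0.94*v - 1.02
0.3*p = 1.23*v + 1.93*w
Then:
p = 0.68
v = -0.92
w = 0.69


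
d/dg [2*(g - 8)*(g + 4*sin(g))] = 2*g + 2*(g - 8)*(4*cos(g) + 1) + 8*sin(g)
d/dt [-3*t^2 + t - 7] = 1 - 6*t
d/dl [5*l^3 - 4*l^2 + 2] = l*(15*l - 8)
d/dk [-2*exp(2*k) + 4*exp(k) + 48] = 4*(1 - exp(k))*exp(k)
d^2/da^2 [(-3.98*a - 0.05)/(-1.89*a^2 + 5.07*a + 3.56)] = ((40.1682 - 45.1332*a)*(-1.89*a^2 + 5.07*a + 3.56) - (3.78*a - 5.07)*(3.98*a + 0.05)*(7.56*a - 10.14))/(-1.89*a^2 + 5.07*a + 3.56)^3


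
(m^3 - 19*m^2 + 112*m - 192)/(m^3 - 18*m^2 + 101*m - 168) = (m - 8)/(m - 7)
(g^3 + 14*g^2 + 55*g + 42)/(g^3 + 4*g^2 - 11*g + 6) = (g^2 + 8*g + 7)/(g^2 - 2*g + 1)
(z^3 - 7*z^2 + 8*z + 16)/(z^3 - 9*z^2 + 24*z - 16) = (z + 1)/(z - 1)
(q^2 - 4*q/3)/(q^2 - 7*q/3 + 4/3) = q/(q - 1)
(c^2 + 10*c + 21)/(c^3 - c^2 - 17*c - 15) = (c + 7)/(c^2 - 4*c - 5)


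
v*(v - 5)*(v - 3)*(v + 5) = v^4 - 3*v^3 - 25*v^2 + 75*v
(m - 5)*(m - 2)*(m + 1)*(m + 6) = m^4 - 33*m^2 + 28*m + 60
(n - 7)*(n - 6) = n^2 - 13*n + 42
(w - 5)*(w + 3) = w^2 - 2*w - 15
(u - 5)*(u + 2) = u^2 - 3*u - 10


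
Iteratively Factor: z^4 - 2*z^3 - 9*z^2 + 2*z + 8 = (z - 1)*(z^3 - z^2 - 10*z - 8) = (z - 4)*(z - 1)*(z^2 + 3*z + 2) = (z - 4)*(z - 1)*(z + 1)*(z + 2)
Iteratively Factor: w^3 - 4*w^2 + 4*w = (w)*(w^2 - 4*w + 4) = w*(w - 2)*(w - 2)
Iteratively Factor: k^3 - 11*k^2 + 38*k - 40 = (k - 2)*(k^2 - 9*k + 20) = (k - 4)*(k - 2)*(k - 5)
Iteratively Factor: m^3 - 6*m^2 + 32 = (m + 2)*(m^2 - 8*m + 16) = (m - 4)*(m + 2)*(m - 4)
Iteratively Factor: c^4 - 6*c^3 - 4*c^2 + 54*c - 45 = (c - 5)*(c^3 - c^2 - 9*c + 9) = (c - 5)*(c - 3)*(c^2 + 2*c - 3) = (c - 5)*(c - 3)*(c + 3)*(c - 1)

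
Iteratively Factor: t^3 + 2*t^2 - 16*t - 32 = (t + 2)*(t^2 - 16) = (t - 4)*(t + 2)*(t + 4)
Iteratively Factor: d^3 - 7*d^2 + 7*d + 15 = (d + 1)*(d^2 - 8*d + 15) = (d - 5)*(d + 1)*(d - 3)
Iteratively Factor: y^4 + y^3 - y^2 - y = (y + 1)*(y^3 - y) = y*(y + 1)*(y^2 - 1) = y*(y + 1)^2*(y - 1)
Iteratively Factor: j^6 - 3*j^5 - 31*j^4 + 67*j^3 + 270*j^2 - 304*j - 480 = (j - 2)*(j^5 - j^4 - 33*j^3 + j^2 + 272*j + 240) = (j - 4)*(j - 2)*(j^4 + 3*j^3 - 21*j^2 - 83*j - 60) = (j - 5)*(j - 4)*(j - 2)*(j^3 + 8*j^2 + 19*j + 12) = (j - 5)*(j - 4)*(j - 2)*(j + 4)*(j^2 + 4*j + 3) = (j - 5)*(j - 4)*(j - 2)*(j + 3)*(j + 4)*(j + 1)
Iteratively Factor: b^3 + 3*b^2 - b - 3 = (b + 3)*(b^2 - 1) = (b - 1)*(b + 3)*(b + 1)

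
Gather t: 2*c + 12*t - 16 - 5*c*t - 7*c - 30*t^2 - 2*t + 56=-5*c - 30*t^2 + t*(10 - 5*c) + 40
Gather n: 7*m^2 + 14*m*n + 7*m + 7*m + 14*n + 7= 7*m^2 + 14*m + n*(14*m + 14) + 7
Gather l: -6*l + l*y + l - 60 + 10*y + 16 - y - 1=l*(y - 5) + 9*y - 45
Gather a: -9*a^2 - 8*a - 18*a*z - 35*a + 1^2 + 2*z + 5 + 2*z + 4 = -9*a^2 + a*(-18*z - 43) + 4*z + 10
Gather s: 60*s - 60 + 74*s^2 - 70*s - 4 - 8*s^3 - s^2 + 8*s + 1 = -8*s^3 + 73*s^2 - 2*s - 63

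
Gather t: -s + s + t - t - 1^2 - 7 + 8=0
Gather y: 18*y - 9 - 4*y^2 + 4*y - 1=-4*y^2 + 22*y - 10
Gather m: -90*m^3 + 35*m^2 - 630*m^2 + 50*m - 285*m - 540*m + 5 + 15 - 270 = -90*m^3 - 595*m^2 - 775*m - 250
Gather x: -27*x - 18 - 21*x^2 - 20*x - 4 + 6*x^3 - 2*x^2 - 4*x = 6*x^3 - 23*x^2 - 51*x - 22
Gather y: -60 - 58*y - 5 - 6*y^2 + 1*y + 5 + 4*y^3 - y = 4*y^3 - 6*y^2 - 58*y - 60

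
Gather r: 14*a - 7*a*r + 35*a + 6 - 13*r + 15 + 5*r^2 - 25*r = 49*a + 5*r^2 + r*(-7*a - 38) + 21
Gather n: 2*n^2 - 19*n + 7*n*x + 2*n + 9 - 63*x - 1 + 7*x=2*n^2 + n*(7*x - 17) - 56*x + 8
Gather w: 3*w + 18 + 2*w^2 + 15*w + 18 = 2*w^2 + 18*w + 36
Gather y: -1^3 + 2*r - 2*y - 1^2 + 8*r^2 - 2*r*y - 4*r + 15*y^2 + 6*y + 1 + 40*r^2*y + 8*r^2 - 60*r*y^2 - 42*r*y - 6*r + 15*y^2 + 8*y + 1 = 16*r^2 - 8*r + y^2*(30 - 60*r) + y*(40*r^2 - 44*r + 12)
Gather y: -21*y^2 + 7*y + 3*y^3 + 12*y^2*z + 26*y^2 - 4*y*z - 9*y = 3*y^3 + y^2*(12*z + 5) + y*(-4*z - 2)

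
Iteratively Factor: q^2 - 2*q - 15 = (q - 5)*(q + 3)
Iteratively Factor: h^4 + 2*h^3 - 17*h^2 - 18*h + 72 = (h + 4)*(h^3 - 2*h^2 - 9*h + 18) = (h - 3)*(h + 4)*(h^2 + h - 6) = (h - 3)*(h + 3)*(h + 4)*(h - 2)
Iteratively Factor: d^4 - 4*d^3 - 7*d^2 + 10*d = (d)*(d^3 - 4*d^2 - 7*d + 10) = d*(d + 2)*(d^2 - 6*d + 5) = d*(d - 1)*(d + 2)*(d - 5)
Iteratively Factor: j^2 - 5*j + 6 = (j - 3)*(j - 2)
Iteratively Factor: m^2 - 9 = (m - 3)*(m + 3)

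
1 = 1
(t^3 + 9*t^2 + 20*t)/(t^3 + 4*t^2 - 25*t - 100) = t/(t - 5)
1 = 1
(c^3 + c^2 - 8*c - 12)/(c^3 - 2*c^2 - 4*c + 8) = (c^2 - c - 6)/(c^2 - 4*c + 4)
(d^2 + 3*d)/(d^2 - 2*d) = (d + 3)/(d - 2)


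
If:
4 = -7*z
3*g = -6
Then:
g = -2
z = -4/7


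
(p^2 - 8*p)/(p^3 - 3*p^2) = (p - 8)/(p*(p - 3))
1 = 1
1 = 1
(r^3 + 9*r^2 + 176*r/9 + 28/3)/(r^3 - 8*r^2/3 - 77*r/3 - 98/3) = (r^2 + 20*r/3 + 4)/(r^2 - 5*r - 14)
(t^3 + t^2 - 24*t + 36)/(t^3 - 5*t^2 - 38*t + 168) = (t^2 - 5*t + 6)/(t^2 - 11*t + 28)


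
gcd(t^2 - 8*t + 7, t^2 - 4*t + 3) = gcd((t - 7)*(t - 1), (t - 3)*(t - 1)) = t - 1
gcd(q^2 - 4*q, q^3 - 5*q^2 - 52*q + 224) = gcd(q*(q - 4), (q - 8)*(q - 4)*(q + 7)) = q - 4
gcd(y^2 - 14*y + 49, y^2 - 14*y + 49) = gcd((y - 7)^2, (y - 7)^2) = y^2 - 14*y + 49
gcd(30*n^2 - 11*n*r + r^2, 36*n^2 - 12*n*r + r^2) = -6*n + r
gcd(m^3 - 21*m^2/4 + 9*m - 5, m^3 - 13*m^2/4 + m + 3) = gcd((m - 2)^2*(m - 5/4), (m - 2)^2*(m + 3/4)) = m^2 - 4*m + 4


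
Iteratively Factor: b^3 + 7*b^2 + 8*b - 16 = (b + 4)*(b^2 + 3*b - 4) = (b - 1)*(b + 4)*(b + 4)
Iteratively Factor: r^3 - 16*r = (r - 4)*(r^2 + 4*r) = (r - 4)*(r + 4)*(r)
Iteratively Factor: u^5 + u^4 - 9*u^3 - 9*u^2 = (u - 3)*(u^4 + 4*u^3 + 3*u^2) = (u - 3)*(u + 3)*(u^3 + u^2) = u*(u - 3)*(u + 3)*(u^2 + u) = u^2*(u - 3)*(u + 3)*(u + 1)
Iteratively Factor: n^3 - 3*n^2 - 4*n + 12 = (n - 3)*(n^2 - 4) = (n - 3)*(n + 2)*(n - 2)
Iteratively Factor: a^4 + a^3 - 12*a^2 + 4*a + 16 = (a - 2)*(a^3 + 3*a^2 - 6*a - 8) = (a - 2)^2*(a^2 + 5*a + 4) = (a - 2)^2*(a + 4)*(a + 1)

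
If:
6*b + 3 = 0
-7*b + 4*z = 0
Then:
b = -1/2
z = -7/8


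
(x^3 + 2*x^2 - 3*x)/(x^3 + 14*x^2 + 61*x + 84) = x*(x - 1)/(x^2 + 11*x + 28)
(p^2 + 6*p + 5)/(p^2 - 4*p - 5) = (p + 5)/(p - 5)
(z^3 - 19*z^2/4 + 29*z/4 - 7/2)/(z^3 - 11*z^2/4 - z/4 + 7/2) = (z - 1)/(z + 1)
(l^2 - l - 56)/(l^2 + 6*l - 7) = (l - 8)/(l - 1)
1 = 1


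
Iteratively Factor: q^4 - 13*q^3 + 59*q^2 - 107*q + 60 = (q - 1)*(q^3 - 12*q^2 + 47*q - 60) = (q - 3)*(q - 1)*(q^2 - 9*q + 20) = (q - 4)*(q - 3)*(q - 1)*(q - 5)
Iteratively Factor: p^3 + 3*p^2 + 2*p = (p + 1)*(p^2 + 2*p) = (p + 1)*(p + 2)*(p)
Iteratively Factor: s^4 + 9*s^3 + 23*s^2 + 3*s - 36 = (s + 4)*(s^3 + 5*s^2 + 3*s - 9) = (s + 3)*(s + 4)*(s^2 + 2*s - 3) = (s + 3)^2*(s + 4)*(s - 1)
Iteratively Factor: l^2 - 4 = (l - 2)*(l + 2)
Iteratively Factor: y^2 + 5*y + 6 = (y + 3)*(y + 2)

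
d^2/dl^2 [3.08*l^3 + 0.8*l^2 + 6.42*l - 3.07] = 18.48*l + 1.6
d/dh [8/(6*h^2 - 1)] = -96*h/(6*h^2 - 1)^2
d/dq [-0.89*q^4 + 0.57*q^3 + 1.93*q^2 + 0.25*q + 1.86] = -3.56*q^3 + 1.71*q^2 + 3.86*q + 0.25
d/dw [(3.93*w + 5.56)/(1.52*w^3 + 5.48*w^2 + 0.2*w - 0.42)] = (5.9736*w^3 + 21.5364*w^2 + 0.786*w - (3.93*w + 5.56)*(4.56*w^2 + 10.96*w + 0.2) - 1.6506)/(1.52*w^3 + 5.48*w^2 + 0.2*w - 0.42)^2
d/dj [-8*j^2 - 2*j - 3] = -16*j - 2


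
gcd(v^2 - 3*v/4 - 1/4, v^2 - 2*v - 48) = 1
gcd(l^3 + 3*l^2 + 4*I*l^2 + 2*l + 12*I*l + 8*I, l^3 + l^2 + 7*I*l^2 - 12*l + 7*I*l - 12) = l^2 + l*(1 + 4*I) + 4*I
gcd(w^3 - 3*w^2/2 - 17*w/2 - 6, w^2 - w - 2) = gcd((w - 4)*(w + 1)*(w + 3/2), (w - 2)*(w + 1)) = w + 1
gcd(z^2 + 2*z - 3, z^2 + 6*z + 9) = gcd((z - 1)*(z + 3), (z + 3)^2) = z + 3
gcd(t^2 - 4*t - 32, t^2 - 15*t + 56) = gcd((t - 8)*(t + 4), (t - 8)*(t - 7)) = t - 8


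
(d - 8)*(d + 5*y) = d^2 + 5*d*y - 8*d - 40*y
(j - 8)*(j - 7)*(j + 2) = j^3 - 13*j^2 + 26*j + 112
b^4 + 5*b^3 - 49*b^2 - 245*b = b*(b - 7)*(b + 5)*(b + 7)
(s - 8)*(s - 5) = s^2 - 13*s + 40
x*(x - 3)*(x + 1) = x^3 - 2*x^2 - 3*x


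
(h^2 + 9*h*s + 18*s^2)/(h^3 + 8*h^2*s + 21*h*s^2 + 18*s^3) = (h + 6*s)/(h^2 + 5*h*s + 6*s^2)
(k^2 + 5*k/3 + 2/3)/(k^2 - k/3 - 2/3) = (k + 1)/(k - 1)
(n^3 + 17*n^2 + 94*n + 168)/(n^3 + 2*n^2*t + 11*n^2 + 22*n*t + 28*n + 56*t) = (n + 6)/(n + 2*t)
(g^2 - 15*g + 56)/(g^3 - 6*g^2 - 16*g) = (g - 7)/(g*(g + 2))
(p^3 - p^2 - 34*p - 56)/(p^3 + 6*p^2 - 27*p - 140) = (p^2 - 5*p - 14)/(p^2 + 2*p - 35)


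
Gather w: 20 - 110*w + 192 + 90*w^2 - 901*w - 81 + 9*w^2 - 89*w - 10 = 99*w^2 - 1100*w + 121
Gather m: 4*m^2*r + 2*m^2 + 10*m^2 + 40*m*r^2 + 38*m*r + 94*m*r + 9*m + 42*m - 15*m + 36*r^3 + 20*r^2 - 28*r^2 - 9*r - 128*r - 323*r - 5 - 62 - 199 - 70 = m^2*(4*r + 12) + m*(40*r^2 + 132*r + 36) + 36*r^3 - 8*r^2 - 460*r - 336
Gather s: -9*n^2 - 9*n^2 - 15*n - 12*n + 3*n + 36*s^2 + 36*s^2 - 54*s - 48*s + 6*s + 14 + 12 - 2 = -18*n^2 - 24*n + 72*s^2 - 96*s + 24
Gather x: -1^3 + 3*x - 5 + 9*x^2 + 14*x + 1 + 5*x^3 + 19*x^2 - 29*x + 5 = 5*x^3 + 28*x^2 - 12*x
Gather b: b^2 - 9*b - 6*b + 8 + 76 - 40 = b^2 - 15*b + 44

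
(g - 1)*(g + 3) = g^2 + 2*g - 3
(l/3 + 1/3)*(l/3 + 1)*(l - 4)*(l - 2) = l^4/9 - 2*l^3/9 - 13*l^2/9 + 14*l/9 + 8/3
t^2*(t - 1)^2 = t^4 - 2*t^3 + t^2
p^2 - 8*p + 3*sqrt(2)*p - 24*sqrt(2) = (p - 8)*(p + 3*sqrt(2))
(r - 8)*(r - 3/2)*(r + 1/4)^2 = r^4 - 9*r^3 + 117*r^2/16 + 173*r/32 + 3/4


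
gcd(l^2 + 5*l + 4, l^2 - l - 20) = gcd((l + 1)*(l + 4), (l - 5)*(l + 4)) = l + 4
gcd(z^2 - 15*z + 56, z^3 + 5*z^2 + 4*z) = 1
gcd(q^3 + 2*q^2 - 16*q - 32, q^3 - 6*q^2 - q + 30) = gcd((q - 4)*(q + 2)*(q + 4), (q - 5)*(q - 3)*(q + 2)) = q + 2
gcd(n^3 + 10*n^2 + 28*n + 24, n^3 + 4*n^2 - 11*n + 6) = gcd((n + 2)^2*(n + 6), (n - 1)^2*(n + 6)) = n + 6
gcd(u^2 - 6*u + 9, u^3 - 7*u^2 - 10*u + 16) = 1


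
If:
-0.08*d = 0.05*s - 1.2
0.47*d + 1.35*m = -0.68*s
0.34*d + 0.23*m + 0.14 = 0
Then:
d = 5.93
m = -9.37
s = 14.51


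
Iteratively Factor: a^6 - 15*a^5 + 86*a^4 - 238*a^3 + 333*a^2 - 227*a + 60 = (a - 5)*(a^5 - 10*a^4 + 36*a^3 - 58*a^2 + 43*a - 12) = (a - 5)*(a - 1)*(a^4 - 9*a^3 + 27*a^2 - 31*a + 12) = (a - 5)*(a - 1)^2*(a^3 - 8*a^2 + 19*a - 12) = (a - 5)*(a - 3)*(a - 1)^2*(a^2 - 5*a + 4) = (a - 5)*(a - 4)*(a - 3)*(a - 1)^2*(a - 1)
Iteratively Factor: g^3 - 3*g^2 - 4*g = (g - 4)*(g^2 + g) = (g - 4)*(g + 1)*(g)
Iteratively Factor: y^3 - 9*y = (y)*(y^2 - 9) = y*(y - 3)*(y + 3)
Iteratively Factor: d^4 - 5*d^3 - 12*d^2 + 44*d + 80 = (d + 2)*(d^3 - 7*d^2 + 2*d + 40) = (d - 4)*(d + 2)*(d^2 - 3*d - 10) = (d - 4)*(d + 2)^2*(d - 5)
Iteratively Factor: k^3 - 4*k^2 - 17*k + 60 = (k - 5)*(k^2 + k - 12) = (k - 5)*(k - 3)*(k + 4)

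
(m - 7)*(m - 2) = m^2 - 9*m + 14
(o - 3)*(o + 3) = o^2 - 9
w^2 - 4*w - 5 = (w - 5)*(w + 1)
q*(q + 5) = q^2 + 5*q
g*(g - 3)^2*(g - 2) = g^4 - 8*g^3 + 21*g^2 - 18*g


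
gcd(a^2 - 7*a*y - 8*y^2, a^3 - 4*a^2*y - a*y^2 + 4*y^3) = a + y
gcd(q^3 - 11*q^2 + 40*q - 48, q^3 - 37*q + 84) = q^2 - 7*q + 12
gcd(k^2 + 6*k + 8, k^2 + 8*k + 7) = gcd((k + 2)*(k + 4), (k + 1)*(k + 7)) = 1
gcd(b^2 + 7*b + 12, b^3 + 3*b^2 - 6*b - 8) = b + 4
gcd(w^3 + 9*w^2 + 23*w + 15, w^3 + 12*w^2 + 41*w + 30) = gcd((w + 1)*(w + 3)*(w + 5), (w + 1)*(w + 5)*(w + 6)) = w^2 + 6*w + 5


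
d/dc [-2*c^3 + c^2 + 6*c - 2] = -6*c^2 + 2*c + 6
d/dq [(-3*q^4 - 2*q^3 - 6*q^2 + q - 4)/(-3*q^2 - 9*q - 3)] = (6*q^5 + 29*q^4 + 24*q^3 + 25*q^2 + 4*q - 13)/(3*(q^4 + 6*q^3 + 11*q^2 + 6*q + 1))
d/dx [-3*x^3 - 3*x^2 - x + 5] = -9*x^2 - 6*x - 1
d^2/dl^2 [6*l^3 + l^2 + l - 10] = 36*l + 2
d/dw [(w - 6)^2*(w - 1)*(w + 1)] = 4*w^3 - 36*w^2 + 70*w + 12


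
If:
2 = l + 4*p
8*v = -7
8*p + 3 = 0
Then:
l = 7/2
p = -3/8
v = -7/8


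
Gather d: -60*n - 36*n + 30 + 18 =48 - 96*n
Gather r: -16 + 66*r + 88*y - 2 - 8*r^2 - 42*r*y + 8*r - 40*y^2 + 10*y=-8*r^2 + r*(74 - 42*y) - 40*y^2 + 98*y - 18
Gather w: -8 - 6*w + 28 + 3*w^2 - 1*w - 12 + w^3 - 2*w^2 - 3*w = w^3 + w^2 - 10*w + 8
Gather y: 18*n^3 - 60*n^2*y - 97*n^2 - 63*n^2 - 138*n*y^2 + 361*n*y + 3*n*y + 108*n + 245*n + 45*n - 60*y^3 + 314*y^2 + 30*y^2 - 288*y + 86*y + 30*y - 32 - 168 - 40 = 18*n^3 - 160*n^2 + 398*n - 60*y^3 + y^2*(344 - 138*n) + y*(-60*n^2 + 364*n - 172) - 240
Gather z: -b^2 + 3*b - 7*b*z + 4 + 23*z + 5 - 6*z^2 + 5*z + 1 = -b^2 + 3*b - 6*z^2 + z*(28 - 7*b) + 10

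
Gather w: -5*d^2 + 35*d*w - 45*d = -5*d^2 + 35*d*w - 45*d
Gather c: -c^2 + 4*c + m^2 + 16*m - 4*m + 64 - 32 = -c^2 + 4*c + m^2 + 12*m + 32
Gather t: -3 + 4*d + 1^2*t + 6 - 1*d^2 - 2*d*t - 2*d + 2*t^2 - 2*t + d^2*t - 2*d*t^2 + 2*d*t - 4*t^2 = -d^2 + 2*d + t^2*(-2*d - 2) + t*(d^2 - 1) + 3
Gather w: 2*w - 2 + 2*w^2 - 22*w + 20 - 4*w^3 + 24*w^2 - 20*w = -4*w^3 + 26*w^2 - 40*w + 18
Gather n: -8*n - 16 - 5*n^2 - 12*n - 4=-5*n^2 - 20*n - 20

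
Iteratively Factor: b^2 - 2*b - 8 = (b - 4)*(b + 2)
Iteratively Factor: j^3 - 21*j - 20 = (j + 4)*(j^2 - 4*j - 5) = (j + 1)*(j + 4)*(j - 5)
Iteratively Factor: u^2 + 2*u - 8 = (u + 4)*(u - 2)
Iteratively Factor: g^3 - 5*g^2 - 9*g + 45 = (g - 3)*(g^2 - 2*g - 15) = (g - 3)*(g + 3)*(g - 5)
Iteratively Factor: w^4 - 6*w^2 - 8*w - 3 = (w - 3)*(w^3 + 3*w^2 + 3*w + 1) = (w - 3)*(w + 1)*(w^2 + 2*w + 1) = (w - 3)*(w + 1)^2*(w + 1)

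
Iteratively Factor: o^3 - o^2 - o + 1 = (o - 1)*(o^2 - 1) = (o - 1)*(o + 1)*(o - 1)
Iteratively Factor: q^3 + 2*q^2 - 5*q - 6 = (q + 3)*(q^2 - q - 2) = (q - 2)*(q + 3)*(q + 1)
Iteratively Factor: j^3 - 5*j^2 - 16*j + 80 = (j + 4)*(j^2 - 9*j + 20) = (j - 5)*(j + 4)*(j - 4)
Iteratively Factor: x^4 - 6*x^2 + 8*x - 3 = (x + 3)*(x^3 - 3*x^2 + 3*x - 1) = (x - 1)*(x + 3)*(x^2 - 2*x + 1) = (x - 1)^2*(x + 3)*(x - 1)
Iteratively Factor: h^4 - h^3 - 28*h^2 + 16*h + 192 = (h + 4)*(h^3 - 5*h^2 - 8*h + 48) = (h - 4)*(h + 4)*(h^2 - h - 12) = (h - 4)*(h + 3)*(h + 4)*(h - 4)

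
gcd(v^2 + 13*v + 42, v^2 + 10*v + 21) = v + 7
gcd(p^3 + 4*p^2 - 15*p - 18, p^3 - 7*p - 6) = p^2 - 2*p - 3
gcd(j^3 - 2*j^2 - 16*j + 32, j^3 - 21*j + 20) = j - 4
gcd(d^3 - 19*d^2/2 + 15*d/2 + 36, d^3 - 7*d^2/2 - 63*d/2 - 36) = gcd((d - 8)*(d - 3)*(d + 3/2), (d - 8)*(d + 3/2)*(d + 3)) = d^2 - 13*d/2 - 12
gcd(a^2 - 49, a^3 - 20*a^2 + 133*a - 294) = a - 7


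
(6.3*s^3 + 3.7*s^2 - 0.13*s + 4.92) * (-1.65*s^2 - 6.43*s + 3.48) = -10.395*s^5 - 46.614*s^4 - 1.6525*s^3 + 5.5939*s^2 - 32.088*s + 17.1216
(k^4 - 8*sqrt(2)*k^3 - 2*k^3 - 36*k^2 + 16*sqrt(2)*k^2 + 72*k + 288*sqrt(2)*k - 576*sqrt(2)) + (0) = k^4 - 8*sqrt(2)*k^3 - 2*k^3 - 36*k^2 + 16*sqrt(2)*k^2 + 72*k + 288*sqrt(2)*k - 576*sqrt(2)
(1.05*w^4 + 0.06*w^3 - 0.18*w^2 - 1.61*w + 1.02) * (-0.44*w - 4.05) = -0.462*w^5 - 4.2789*w^4 - 0.1638*w^3 + 1.4374*w^2 + 6.0717*w - 4.131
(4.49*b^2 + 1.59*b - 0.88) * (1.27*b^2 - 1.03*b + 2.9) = 5.7023*b^4 - 2.6054*b^3 + 10.2657*b^2 + 5.5174*b - 2.552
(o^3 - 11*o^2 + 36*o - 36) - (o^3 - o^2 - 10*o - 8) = -10*o^2 + 46*o - 28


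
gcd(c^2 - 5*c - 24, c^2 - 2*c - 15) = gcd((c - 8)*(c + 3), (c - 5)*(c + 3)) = c + 3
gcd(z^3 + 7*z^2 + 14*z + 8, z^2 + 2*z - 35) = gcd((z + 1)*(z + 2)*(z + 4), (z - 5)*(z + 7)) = 1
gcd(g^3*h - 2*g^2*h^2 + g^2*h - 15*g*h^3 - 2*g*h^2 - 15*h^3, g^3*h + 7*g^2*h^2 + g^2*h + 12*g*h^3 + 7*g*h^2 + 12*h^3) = g^2*h + 3*g*h^2 + g*h + 3*h^2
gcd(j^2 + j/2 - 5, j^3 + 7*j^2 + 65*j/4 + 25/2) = j + 5/2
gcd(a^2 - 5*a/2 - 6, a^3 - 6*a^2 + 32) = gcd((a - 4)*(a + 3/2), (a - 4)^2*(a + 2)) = a - 4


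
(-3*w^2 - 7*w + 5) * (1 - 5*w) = 15*w^3 + 32*w^2 - 32*w + 5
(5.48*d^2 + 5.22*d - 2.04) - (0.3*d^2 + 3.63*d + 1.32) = 5.18*d^2 + 1.59*d - 3.36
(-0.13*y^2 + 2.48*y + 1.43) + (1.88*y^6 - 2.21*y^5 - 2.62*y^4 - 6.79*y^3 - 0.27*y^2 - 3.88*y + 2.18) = 1.88*y^6 - 2.21*y^5 - 2.62*y^4 - 6.79*y^3 - 0.4*y^2 - 1.4*y + 3.61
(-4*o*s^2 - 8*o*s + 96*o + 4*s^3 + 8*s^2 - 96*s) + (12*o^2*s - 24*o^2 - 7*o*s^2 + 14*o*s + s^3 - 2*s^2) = 12*o^2*s - 24*o^2 - 11*o*s^2 + 6*o*s + 96*o + 5*s^3 + 6*s^2 - 96*s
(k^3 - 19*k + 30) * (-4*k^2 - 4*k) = -4*k^5 - 4*k^4 + 76*k^3 - 44*k^2 - 120*k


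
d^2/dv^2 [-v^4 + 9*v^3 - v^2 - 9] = -12*v^2 + 54*v - 2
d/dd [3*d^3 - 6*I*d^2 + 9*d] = 9*d^2 - 12*I*d + 9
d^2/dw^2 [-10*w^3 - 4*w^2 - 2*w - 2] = -60*w - 8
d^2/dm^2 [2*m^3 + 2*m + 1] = 12*m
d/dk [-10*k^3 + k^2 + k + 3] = -30*k^2 + 2*k + 1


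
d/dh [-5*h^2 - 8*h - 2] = -10*h - 8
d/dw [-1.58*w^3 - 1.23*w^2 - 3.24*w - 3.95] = -4.74*w^2 - 2.46*w - 3.24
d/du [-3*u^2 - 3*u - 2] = -6*u - 3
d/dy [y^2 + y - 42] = 2*y + 1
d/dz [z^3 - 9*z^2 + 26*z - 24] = 3*z^2 - 18*z + 26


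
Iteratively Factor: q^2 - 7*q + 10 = (q - 5)*(q - 2)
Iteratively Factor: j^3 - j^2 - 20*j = (j + 4)*(j^2 - 5*j) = (j - 5)*(j + 4)*(j)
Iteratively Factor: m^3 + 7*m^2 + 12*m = (m + 4)*(m^2 + 3*m) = m*(m + 4)*(m + 3)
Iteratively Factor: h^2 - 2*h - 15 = (h + 3)*(h - 5)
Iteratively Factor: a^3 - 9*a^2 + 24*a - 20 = (a - 2)*(a^2 - 7*a + 10) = (a - 2)^2*(a - 5)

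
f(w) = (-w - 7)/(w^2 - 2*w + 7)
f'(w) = (2 - 2*w)*(-w - 7)/(w^2 - 2*w + 7)^2 - 1/(w^2 - 2*w + 7) = (-w^2 + 2*w + 2*(w - 1)*(w + 7) - 7)/(w^2 - 2*w + 7)^2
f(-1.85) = -0.36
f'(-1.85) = -0.22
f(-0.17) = -0.93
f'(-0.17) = -0.43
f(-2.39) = -0.26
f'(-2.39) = -0.16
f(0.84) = -1.30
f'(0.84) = -0.24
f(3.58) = -0.84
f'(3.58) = 0.26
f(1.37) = -1.36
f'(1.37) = 0.00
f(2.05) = -1.27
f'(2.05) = 0.24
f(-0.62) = -0.74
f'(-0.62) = -0.39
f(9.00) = -0.23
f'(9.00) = 0.04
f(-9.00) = 0.02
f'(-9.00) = -0.00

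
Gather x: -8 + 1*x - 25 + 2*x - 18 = 3*x - 51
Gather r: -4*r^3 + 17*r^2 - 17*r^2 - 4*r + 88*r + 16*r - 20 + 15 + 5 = -4*r^3 + 100*r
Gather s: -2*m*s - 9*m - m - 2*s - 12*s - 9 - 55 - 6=-10*m + s*(-2*m - 14) - 70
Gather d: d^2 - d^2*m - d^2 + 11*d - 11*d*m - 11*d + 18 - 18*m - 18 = -d^2*m - 11*d*m - 18*m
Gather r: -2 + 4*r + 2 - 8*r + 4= 4 - 4*r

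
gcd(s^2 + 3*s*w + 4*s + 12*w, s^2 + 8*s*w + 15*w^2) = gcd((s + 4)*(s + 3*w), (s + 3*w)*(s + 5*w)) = s + 3*w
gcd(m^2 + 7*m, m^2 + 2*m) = m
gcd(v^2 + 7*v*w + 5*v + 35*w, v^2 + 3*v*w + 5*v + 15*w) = v + 5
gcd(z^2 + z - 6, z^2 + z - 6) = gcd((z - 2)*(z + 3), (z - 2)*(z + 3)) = z^2 + z - 6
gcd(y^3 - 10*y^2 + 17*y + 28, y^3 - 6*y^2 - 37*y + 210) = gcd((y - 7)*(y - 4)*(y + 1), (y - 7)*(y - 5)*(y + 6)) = y - 7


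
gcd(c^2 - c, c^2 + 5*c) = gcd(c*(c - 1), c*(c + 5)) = c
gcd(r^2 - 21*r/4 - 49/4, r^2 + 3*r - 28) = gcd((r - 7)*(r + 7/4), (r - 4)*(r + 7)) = 1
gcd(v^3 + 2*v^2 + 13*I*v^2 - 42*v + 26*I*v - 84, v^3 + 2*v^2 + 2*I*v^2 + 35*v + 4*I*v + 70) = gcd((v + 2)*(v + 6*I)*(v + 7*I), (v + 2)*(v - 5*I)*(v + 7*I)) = v^2 + v*(2 + 7*I) + 14*I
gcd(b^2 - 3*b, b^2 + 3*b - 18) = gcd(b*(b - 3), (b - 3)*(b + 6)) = b - 3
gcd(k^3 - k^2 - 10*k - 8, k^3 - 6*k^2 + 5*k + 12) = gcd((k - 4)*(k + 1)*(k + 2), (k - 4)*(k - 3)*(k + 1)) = k^2 - 3*k - 4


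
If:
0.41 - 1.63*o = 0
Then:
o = 0.25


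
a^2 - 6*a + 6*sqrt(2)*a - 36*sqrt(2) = (a - 6)*(a + 6*sqrt(2))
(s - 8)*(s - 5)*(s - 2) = s^3 - 15*s^2 + 66*s - 80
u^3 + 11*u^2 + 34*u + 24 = (u + 1)*(u + 4)*(u + 6)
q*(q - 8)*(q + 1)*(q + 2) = q^4 - 5*q^3 - 22*q^2 - 16*q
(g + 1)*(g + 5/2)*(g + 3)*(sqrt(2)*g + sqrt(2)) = sqrt(2)*g^4 + 15*sqrt(2)*g^3/2 + 39*sqrt(2)*g^2/2 + 41*sqrt(2)*g/2 + 15*sqrt(2)/2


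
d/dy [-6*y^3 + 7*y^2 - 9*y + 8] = -18*y^2 + 14*y - 9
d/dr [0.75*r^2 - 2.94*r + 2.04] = 1.5*r - 2.94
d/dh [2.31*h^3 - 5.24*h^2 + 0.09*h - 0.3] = 6.93*h^2 - 10.48*h + 0.09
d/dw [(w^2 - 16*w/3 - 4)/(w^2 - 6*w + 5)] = 2*(-w^2 + 27*w - 76)/(3*(w^4 - 12*w^3 + 46*w^2 - 60*w + 25))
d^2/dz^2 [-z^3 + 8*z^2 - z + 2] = 16 - 6*z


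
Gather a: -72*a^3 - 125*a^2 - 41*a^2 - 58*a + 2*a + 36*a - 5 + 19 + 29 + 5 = -72*a^3 - 166*a^2 - 20*a + 48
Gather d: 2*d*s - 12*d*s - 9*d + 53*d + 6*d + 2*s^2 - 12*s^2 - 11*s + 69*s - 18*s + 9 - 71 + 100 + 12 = d*(50 - 10*s) - 10*s^2 + 40*s + 50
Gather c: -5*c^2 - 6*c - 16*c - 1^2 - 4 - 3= -5*c^2 - 22*c - 8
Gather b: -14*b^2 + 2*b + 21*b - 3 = -14*b^2 + 23*b - 3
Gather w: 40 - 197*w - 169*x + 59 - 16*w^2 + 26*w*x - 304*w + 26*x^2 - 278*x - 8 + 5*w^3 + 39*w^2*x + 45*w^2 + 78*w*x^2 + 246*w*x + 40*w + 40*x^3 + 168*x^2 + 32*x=5*w^3 + w^2*(39*x + 29) + w*(78*x^2 + 272*x - 461) + 40*x^3 + 194*x^2 - 415*x + 91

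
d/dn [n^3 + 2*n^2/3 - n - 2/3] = 3*n^2 + 4*n/3 - 1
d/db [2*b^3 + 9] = 6*b^2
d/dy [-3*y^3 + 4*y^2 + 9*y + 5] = -9*y^2 + 8*y + 9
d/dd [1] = 0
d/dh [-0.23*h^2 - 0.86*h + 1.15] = -0.46*h - 0.86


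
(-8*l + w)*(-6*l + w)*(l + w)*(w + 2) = 48*l^3*w + 96*l^3 + 34*l^2*w^2 + 68*l^2*w - 13*l*w^3 - 26*l*w^2 + w^4 + 2*w^3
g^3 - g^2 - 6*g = g*(g - 3)*(g + 2)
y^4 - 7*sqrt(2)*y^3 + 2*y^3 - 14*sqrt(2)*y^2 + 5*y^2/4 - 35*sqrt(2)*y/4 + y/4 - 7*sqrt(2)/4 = (y + 1/2)^2*(y + 1)*(y - 7*sqrt(2))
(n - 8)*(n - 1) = n^2 - 9*n + 8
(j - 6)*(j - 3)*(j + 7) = j^3 - 2*j^2 - 45*j + 126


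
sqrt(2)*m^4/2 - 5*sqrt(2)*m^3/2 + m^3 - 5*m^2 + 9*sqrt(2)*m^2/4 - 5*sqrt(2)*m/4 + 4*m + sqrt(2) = (m - 4)*(m - 1)*(m + sqrt(2)/2)*(sqrt(2)*m/2 + 1/2)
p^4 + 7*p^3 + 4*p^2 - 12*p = p*(p - 1)*(p + 2)*(p + 6)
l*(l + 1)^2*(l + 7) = l^4 + 9*l^3 + 15*l^2 + 7*l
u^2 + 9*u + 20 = (u + 4)*(u + 5)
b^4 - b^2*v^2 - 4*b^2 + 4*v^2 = (b - 2)*(b + 2)*(b - v)*(b + v)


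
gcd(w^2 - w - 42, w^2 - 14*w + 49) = w - 7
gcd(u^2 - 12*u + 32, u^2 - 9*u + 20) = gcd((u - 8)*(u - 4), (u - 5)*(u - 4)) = u - 4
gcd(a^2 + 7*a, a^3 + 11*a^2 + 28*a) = a^2 + 7*a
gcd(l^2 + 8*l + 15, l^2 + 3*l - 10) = l + 5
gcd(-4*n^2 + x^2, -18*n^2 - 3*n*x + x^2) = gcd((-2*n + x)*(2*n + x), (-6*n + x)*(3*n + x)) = 1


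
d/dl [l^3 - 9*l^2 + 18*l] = 3*l^2 - 18*l + 18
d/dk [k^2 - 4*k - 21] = 2*k - 4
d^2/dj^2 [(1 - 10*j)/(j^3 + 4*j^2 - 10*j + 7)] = 2*(-(10*j - 1)*(3*j^2 + 8*j - 10)^2 + (30*j^2 + 80*j + (3*j + 4)*(10*j - 1) - 100)*(j^3 + 4*j^2 - 10*j + 7))/(j^3 + 4*j^2 - 10*j + 7)^3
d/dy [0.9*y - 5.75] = 0.900000000000000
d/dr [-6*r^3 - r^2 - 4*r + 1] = -18*r^2 - 2*r - 4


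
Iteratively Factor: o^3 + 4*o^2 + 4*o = (o + 2)*(o^2 + 2*o) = o*(o + 2)*(o + 2)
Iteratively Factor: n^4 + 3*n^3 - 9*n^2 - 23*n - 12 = (n + 1)*(n^3 + 2*n^2 - 11*n - 12) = (n + 1)^2*(n^2 + n - 12) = (n - 3)*(n + 1)^2*(n + 4)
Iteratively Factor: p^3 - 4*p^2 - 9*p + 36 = (p - 4)*(p^2 - 9) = (p - 4)*(p + 3)*(p - 3)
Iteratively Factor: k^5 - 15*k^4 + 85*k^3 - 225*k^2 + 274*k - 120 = (k - 4)*(k^4 - 11*k^3 + 41*k^2 - 61*k + 30) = (k - 5)*(k - 4)*(k^3 - 6*k^2 + 11*k - 6) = (k - 5)*(k - 4)*(k - 2)*(k^2 - 4*k + 3) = (k - 5)*(k - 4)*(k - 3)*(k - 2)*(k - 1)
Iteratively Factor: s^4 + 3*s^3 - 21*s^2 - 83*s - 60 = (s + 4)*(s^3 - s^2 - 17*s - 15) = (s - 5)*(s + 4)*(s^2 + 4*s + 3) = (s - 5)*(s + 3)*(s + 4)*(s + 1)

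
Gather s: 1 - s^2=1 - s^2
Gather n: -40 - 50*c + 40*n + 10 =-50*c + 40*n - 30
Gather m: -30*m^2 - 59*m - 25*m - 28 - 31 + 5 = -30*m^2 - 84*m - 54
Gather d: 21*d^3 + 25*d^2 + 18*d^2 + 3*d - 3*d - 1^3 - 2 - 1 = 21*d^3 + 43*d^2 - 4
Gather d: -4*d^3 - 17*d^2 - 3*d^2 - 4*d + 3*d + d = -4*d^3 - 20*d^2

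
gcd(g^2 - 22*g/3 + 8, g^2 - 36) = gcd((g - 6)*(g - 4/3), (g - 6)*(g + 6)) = g - 6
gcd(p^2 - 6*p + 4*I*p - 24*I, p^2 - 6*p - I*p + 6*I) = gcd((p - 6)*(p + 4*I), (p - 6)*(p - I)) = p - 6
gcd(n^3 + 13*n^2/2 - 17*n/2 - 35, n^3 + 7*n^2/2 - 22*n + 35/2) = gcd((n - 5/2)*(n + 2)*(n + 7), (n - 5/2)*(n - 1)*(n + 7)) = n^2 + 9*n/2 - 35/2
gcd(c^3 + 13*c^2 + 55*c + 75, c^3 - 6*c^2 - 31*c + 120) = c + 5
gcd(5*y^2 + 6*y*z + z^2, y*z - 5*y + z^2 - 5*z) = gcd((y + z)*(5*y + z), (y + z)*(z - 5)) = y + z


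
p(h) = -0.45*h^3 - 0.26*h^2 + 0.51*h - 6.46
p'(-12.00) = -187.65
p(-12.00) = 727.58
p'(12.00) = -200.13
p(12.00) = -815.38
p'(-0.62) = 0.31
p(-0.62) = -6.77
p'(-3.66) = -15.67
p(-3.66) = 10.25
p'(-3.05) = -10.46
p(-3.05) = 2.33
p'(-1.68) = -2.43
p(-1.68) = -5.92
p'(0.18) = 0.37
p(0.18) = -6.38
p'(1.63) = -3.92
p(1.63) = -8.27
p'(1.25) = -2.25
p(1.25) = -7.11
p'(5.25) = -39.43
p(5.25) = -76.07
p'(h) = -1.35*h^2 - 0.52*h + 0.51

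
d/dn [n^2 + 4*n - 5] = 2*n + 4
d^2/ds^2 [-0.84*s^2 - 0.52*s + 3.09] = -1.68000000000000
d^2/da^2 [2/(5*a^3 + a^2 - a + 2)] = 4*(-(15*a + 1)*(5*a^3 + a^2 - a + 2) + (15*a^2 + 2*a - 1)^2)/(5*a^3 + a^2 - a + 2)^3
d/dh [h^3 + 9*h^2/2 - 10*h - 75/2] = 3*h^2 + 9*h - 10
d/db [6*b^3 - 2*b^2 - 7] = 2*b*(9*b - 2)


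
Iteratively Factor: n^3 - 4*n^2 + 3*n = (n)*(n^2 - 4*n + 3) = n*(n - 3)*(n - 1)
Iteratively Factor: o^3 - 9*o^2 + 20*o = (o)*(o^2 - 9*o + 20) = o*(o - 4)*(o - 5)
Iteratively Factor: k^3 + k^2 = (k)*(k^2 + k) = k^2*(k + 1)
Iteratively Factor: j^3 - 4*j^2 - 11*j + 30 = (j - 5)*(j^2 + j - 6) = (j - 5)*(j - 2)*(j + 3)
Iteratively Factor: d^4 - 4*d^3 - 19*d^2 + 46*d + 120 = (d + 2)*(d^3 - 6*d^2 - 7*d + 60) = (d + 2)*(d + 3)*(d^2 - 9*d + 20) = (d - 4)*(d + 2)*(d + 3)*(d - 5)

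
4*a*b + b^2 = b*(4*a + b)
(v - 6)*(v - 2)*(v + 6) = v^3 - 2*v^2 - 36*v + 72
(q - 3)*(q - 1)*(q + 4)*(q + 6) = q^4 + 6*q^3 - 13*q^2 - 66*q + 72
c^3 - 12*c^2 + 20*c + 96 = (c - 8)*(c - 6)*(c + 2)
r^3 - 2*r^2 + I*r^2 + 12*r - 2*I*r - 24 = (r - 2)*(r - 3*I)*(r + 4*I)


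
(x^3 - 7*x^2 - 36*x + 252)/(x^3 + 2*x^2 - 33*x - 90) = (x^2 - x - 42)/(x^2 + 8*x + 15)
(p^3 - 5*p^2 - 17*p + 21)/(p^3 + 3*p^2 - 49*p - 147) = (p - 1)/(p + 7)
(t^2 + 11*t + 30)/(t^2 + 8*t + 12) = (t + 5)/(t + 2)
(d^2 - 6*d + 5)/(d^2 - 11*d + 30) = (d - 1)/(d - 6)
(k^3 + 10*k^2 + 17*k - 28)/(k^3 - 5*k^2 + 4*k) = (k^2 + 11*k + 28)/(k*(k - 4))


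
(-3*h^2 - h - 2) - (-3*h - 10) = -3*h^2 + 2*h + 8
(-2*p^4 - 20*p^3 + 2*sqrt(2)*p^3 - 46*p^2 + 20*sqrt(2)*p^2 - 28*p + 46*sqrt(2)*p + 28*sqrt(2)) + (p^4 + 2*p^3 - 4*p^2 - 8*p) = -p^4 - 18*p^3 + 2*sqrt(2)*p^3 - 50*p^2 + 20*sqrt(2)*p^2 - 36*p + 46*sqrt(2)*p + 28*sqrt(2)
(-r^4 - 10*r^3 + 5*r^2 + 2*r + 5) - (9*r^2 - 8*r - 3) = -r^4 - 10*r^3 - 4*r^2 + 10*r + 8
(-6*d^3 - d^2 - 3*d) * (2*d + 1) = -12*d^4 - 8*d^3 - 7*d^2 - 3*d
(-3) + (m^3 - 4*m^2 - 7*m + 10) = m^3 - 4*m^2 - 7*m + 7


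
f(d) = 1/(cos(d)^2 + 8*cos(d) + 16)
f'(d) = (2*sin(d)*cos(d) + 8*sin(d))/(cos(d)^2 + 8*cos(d) + 16)^2 = 2*sin(d)/(cos(d) + 4)^3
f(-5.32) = 0.05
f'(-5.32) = 0.02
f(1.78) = 0.07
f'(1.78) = 0.04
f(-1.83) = 0.07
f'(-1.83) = -0.04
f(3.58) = 0.10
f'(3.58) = -0.03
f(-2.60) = 0.10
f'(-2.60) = -0.03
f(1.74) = 0.07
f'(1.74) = 0.04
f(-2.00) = 0.08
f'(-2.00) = -0.04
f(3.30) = 0.11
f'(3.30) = -0.01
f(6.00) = 0.04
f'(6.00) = 0.00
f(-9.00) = 0.10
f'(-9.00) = -0.03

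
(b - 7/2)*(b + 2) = b^2 - 3*b/2 - 7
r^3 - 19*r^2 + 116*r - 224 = (r - 8)*(r - 7)*(r - 4)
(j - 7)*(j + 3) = j^2 - 4*j - 21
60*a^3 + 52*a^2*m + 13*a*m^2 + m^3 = (2*a + m)*(5*a + m)*(6*a + m)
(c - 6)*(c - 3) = c^2 - 9*c + 18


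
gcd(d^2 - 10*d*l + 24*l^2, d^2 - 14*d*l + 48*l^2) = d - 6*l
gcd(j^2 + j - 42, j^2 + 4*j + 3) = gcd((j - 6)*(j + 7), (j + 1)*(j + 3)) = 1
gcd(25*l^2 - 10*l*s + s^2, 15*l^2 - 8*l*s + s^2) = -5*l + s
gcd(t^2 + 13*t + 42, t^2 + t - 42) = t + 7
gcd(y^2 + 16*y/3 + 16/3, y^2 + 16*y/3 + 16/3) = y^2 + 16*y/3 + 16/3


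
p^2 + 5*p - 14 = (p - 2)*(p + 7)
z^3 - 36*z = z*(z - 6)*(z + 6)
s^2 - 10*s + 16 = (s - 8)*(s - 2)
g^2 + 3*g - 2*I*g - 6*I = (g + 3)*(g - 2*I)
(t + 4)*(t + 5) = t^2 + 9*t + 20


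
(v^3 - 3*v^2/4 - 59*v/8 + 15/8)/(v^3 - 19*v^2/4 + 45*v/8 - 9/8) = (2*v + 5)/(2*v - 3)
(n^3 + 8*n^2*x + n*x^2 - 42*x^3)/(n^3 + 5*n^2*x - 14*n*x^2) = (n + 3*x)/n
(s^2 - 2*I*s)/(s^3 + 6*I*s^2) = (s - 2*I)/(s*(s + 6*I))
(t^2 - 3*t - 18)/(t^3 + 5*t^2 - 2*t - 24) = (t - 6)/(t^2 + 2*t - 8)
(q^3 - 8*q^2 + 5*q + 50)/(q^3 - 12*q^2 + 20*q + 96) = (q^2 - 10*q + 25)/(q^2 - 14*q + 48)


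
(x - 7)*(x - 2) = x^2 - 9*x + 14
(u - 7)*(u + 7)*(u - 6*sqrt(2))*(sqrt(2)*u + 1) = sqrt(2)*u^4 - 11*u^3 - 55*sqrt(2)*u^2 + 539*u + 294*sqrt(2)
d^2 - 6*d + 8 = (d - 4)*(d - 2)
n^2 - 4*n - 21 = (n - 7)*(n + 3)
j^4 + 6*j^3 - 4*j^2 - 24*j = j*(j - 2)*(j + 2)*(j + 6)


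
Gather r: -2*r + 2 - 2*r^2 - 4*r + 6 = -2*r^2 - 6*r + 8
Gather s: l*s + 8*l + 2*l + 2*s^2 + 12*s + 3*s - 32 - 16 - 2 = 10*l + 2*s^2 + s*(l + 15) - 50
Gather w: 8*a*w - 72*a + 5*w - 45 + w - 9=-72*a + w*(8*a + 6) - 54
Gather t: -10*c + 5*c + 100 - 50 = 50 - 5*c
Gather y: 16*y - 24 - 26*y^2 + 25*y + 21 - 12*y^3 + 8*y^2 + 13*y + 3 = -12*y^3 - 18*y^2 + 54*y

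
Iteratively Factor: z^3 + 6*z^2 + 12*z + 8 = (z + 2)*(z^2 + 4*z + 4) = (z + 2)^2*(z + 2)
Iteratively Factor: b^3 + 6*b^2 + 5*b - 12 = (b + 3)*(b^2 + 3*b - 4) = (b + 3)*(b + 4)*(b - 1)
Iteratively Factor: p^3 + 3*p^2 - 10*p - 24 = (p - 3)*(p^2 + 6*p + 8) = (p - 3)*(p + 2)*(p + 4)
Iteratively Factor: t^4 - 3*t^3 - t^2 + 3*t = (t - 1)*(t^3 - 2*t^2 - 3*t) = t*(t - 1)*(t^2 - 2*t - 3) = t*(t - 3)*(t - 1)*(t + 1)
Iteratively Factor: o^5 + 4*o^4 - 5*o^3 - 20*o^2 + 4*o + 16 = (o - 1)*(o^4 + 5*o^3 - 20*o - 16) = (o - 1)*(o + 2)*(o^3 + 3*o^2 - 6*o - 8) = (o - 1)*(o + 1)*(o + 2)*(o^2 + 2*o - 8) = (o - 1)*(o + 1)*(o + 2)*(o + 4)*(o - 2)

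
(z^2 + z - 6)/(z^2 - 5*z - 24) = (z - 2)/(z - 8)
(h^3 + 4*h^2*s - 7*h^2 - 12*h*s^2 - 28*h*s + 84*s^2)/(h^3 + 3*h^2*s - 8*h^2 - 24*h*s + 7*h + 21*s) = (h^2 + 4*h*s - 12*s^2)/(h^2 + 3*h*s - h - 3*s)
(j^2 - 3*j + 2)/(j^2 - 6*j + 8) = (j - 1)/(j - 4)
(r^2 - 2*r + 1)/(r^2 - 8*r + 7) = (r - 1)/(r - 7)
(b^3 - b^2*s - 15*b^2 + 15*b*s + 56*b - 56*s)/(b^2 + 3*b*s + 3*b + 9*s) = (b^3 - b^2*s - 15*b^2 + 15*b*s + 56*b - 56*s)/(b^2 + 3*b*s + 3*b + 9*s)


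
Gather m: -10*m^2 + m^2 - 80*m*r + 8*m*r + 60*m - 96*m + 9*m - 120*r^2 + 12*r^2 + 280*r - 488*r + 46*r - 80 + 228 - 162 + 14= -9*m^2 + m*(-72*r - 27) - 108*r^2 - 162*r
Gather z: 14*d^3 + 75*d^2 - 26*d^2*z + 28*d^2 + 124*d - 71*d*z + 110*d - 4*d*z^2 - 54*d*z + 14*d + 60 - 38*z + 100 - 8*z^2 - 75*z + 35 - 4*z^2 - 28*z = 14*d^3 + 103*d^2 + 248*d + z^2*(-4*d - 12) + z*(-26*d^2 - 125*d - 141) + 195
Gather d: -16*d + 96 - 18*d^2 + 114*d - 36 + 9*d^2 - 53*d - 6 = -9*d^2 + 45*d + 54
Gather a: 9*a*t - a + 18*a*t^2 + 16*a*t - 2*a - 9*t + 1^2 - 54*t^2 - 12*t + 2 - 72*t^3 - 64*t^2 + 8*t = a*(18*t^2 + 25*t - 3) - 72*t^3 - 118*t^2 - 13*t + 3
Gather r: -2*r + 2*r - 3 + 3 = 0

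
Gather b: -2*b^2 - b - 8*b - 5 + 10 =-2*b^2 - 9*b + 5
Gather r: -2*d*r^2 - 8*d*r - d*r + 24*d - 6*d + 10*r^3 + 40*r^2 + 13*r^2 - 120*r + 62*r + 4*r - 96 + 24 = 18*d + 10*r^3 + r^2*(53 - 2*d) + r*(-9*d - 54) - 72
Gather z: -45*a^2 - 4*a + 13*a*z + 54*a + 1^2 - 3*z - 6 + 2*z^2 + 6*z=-45*a^2 + 50*a + 2*z^2 + z*(13*a + 3) - 5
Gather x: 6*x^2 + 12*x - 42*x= 6*x^2 - 30*x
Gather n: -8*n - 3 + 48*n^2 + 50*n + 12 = 48*n^2 + 42*n + 9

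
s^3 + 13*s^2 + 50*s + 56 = (s + 2)*(s + 4)*(s + 7)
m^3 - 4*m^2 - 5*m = m*(m - 5)*(m + 1)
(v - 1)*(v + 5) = v^2 + 4*v - 5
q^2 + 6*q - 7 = (q - 1)*(q + 7)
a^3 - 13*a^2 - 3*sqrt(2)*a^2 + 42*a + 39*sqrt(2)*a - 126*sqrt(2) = (a - 7)*(a - 6)*(a - 3*sqrt(2))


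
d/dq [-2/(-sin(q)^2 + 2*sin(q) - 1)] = -4*cos(q)/(sin(q) - 1)^3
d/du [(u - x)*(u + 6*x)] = 2*u + 5*x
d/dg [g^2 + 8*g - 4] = 2*g + 8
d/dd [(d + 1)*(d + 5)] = 2*d + 6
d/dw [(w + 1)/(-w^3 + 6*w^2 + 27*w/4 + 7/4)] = 16*(w^2 - 2*w - 5)/(8*w^5 - 100*w^4 + 230*w^3 + 505*w^2 + 280*w + 49)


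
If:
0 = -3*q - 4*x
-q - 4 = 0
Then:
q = -4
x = 3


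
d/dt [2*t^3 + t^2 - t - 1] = 6*t^2 + 2*t - 1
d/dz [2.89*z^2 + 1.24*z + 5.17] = 5.78*z + 1.24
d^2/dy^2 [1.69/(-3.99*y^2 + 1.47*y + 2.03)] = (-53.809938*y^2 + 19.824714*y + 1.69*(7.98*y - 1.47)*(15.96*y - 2.94) + 27.376986)/(-3.99*y^2 + 1.47*y + 2.03)^3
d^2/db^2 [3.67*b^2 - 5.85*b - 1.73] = 7.34000000000000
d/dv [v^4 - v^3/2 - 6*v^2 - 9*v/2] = 4*v^3 - 3*v^2/2 - 12*v - 9/2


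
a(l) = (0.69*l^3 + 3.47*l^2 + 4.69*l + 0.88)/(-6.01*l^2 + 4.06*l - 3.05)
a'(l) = (12.02*l - 4.06)*(0.69*l^3 + 3.47*l^2 + 4.69*l + 0.88)/(-6.01*l^2 + 4.06*l - 3.05)^2 + (2.07*l^2 + 6.94*l + 4.69)/(-6.01*l^2 + 4.06*l - 3.05) = (-4.1469*l^4 + 5.60279999999999*l^3 + 35.9616*l^2 - 10.5894*l - 17.8773)/(36.1201*l^4 - 48.8012*l^3 + 53.1446*l^2 - 24.766*l + 9.3025)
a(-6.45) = 0.25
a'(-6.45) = -0.09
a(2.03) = -1.56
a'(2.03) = 0.22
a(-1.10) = 0.07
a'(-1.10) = 0.11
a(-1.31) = 0.05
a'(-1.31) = 0.09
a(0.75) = -1.96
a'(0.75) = -0.40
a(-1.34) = 0.04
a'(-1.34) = 0.09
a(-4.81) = 0.11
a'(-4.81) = -0.08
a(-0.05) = -0.20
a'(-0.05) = -1.62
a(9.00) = -1.82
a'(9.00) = -0.10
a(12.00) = -2.13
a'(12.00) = -0.11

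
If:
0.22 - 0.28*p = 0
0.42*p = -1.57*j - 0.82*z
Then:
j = -0.522292993630573*z - 0.210191082802548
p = 0.79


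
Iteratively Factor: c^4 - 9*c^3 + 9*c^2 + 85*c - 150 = (c + 3)*(c^3 - 12*c^2 + 45*c - 50) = (c - 2)*(c + 3)*(c^2 - 10*c + 25) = (c - 5)*(c - 2)*(c + 3)*(c - 5)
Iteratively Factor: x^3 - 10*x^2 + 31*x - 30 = (x - 5)*(x^2 - 5*x + 6) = (x - 5)*(x - 3)*(x - 2)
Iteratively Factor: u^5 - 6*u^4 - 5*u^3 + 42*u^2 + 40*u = (u + 2)*(u^4 - 8*u^3 + 11*u^2 + 20*u) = (u - 4)*(u + 2)*(u^3 - 4*u^2 - 5*u) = u*(u - 4)*(u + 2)*(u^2 - 4*u - 5) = u*(u - 5)*(u - 4)*(u + 2)*(u + 1)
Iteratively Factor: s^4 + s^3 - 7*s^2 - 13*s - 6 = (s + 1)*(s^3 - 7*s - 6) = (s + 1)^2*(s^2 - s - 6) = (s + 1)^2*(s + 2)*(s - 3)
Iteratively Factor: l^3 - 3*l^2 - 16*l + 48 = (l + 4)*(l^2 - 7*l + 12) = (l - 3)*(l + 4)*(l - 4)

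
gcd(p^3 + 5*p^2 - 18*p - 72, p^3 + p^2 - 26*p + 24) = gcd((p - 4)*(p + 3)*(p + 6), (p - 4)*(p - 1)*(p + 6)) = p^2 + 2*p - 24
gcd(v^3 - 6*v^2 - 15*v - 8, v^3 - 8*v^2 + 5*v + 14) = v + 1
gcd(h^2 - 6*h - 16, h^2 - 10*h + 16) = h - 8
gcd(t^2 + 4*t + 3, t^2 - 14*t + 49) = 1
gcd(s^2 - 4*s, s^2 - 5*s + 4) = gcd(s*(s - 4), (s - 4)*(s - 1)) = s - 4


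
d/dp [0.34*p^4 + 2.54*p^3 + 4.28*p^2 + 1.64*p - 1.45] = 1.36*p^3 + 7.62*p^2 + 8.56*p + 1.64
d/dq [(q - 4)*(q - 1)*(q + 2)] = 3*q^2 - 6*q - 6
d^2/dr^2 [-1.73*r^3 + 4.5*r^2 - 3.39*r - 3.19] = 9.0 - 10.38*r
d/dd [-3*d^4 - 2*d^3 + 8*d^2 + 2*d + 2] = -12*d^3 - 6*d^2 + 16*d + 2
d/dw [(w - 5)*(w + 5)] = 2*w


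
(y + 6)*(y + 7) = y^2 + 13*y + 42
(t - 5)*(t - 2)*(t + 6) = t^3 - t^2 - 32*t + 60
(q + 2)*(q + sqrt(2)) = q^2 + sqrt(2)*q + 2*q + 2*sqrt(2)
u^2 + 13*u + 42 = (u + 6)*(u + 7)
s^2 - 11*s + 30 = (s - 6)*(s - 5)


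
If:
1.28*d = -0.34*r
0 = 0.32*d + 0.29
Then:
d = -0.91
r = 3.41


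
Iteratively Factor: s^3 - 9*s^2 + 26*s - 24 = (s - 3)*(s^2 - 6*s + 8) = (s - 3)*(s - 2)*(s - 4)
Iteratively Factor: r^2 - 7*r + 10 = (r - 5)*(r - 2)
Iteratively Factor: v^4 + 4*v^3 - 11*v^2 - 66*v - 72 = (v + 2)*(v^3 + 2*v^2 - 15*v - 36) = (v + 2)*(v + 3)*(v^2 - v - 12) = (v - 4)*(v + 2)*(v + 3)*(v + 3)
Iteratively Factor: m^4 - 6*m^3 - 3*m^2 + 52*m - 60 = (m - 2)*(m^3 - 4*m^2 - 11*m + 30) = (m - 5)*(m - 2)*(m^2 + m - 6) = (m - 5)*(m - 2)*(m + 3)*(m - 2)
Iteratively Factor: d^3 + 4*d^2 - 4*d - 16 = (d - 2)*(d^2 + 6*d + 8) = (d - 2)*(d + 2)*(d + 4)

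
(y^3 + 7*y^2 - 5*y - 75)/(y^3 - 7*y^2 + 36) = (y^2 + 10*y + 25)/(y^2 - 4*y - 12)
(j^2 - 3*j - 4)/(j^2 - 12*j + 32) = (j + 1)/(j - 8)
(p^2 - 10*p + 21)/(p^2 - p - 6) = (p - 7)/(p + 2)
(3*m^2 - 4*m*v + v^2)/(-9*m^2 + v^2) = (-m + v)/(3*m + v)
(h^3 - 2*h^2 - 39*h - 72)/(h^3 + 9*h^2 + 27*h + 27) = (h - 8)/(h + 3)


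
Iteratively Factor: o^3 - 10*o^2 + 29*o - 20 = (o - 4)*(o^2 - 6*o + 5) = (o - 4)*(o - 1)*(o - 5)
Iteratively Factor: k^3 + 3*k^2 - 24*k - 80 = (k - 5)*(k^2 + 8*k + 16) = (k - 5)*(k + 4)*(k + 4)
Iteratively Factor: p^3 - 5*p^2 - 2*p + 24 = (p - 4)*(p^2 - p - 6) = (p - 4)*(p - 3)*(p + 2)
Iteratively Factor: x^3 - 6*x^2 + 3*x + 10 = (x - 2)*(x^2 - 4*x - 5) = (x - 2)*(x + 1)*(x - 5)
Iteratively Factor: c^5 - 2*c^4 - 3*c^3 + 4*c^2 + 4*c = (c - 2)*(c^4 - 3*c^2 - 2*c) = (c - 2)*(c + 1)*(c^3 - c^2 - 2*c) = (c - 2)*(c + 1)^2*(c^2 - 2*c) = c*(c - 2)*(c + 1)^2*(c - 2)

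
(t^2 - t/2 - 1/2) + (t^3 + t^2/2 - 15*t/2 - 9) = t^3 + 3*t^2/2 - 8*t - 19/2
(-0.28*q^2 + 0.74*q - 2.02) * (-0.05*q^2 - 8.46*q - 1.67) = 0.014*q^4 + 2.3318*q^3 - 5.6918*q^2 + 15.8534*q + 3.3734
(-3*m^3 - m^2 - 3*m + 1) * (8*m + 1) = -24*m^4 - 11*m^3 - 25*m^2 + 5*m + 1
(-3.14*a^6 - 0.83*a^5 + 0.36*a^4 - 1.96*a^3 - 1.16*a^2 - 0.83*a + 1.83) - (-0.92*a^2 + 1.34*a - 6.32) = -3.14*a^6 - 0.83*a^5 + 0.36*a^4 - 1.96*a^3 - 0.24*a^2 - 2.17*a + 8.15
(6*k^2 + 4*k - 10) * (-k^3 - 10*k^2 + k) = -6*k^5 - 64*k^4 - 24*k^3 + 104*k^2 - 10*k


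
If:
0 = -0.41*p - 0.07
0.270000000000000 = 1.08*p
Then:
No Solution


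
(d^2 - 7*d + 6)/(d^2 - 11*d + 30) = (d - 1)/(d - 5)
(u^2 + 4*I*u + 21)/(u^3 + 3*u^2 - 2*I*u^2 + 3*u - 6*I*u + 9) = (u + 7*I)/(u^2 + u*(3 + I) + 3*I)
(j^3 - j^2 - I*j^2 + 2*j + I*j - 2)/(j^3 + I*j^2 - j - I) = (j - 2*I)/(j + 1)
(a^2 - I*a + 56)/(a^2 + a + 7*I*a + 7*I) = (a - 8*I)/(a + 1)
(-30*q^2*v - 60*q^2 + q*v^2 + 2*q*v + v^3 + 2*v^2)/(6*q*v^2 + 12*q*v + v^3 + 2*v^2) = (-5*q + v)/v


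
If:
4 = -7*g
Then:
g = -4/7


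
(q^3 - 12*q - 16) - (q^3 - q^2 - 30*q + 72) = q^2 + 18*q - 88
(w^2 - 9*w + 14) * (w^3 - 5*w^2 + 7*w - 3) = w^5 - 14*w^4 + 66*w^3 - 136*w^2 + 125*w - 42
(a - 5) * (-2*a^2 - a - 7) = -2*a^3 + 9*a^2 - 2*a + 35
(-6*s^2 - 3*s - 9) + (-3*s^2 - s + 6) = -9*s^2 - 4*s - 3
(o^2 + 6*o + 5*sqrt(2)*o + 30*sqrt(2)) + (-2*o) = o^2 + 4*o + 5*sqrt(2)*o + 30*sqrt(2)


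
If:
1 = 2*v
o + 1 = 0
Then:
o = -1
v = 1/2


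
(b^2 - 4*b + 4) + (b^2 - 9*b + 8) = 2*b^2 - 13*b + 12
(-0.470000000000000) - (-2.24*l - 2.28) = 2.24*l + 1.81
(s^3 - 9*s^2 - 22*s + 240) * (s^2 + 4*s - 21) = s^5 - 5*s^4 - 79*s^3 + 341*s^2 + 1422*s - 5040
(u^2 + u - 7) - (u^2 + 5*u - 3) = -4*u - 4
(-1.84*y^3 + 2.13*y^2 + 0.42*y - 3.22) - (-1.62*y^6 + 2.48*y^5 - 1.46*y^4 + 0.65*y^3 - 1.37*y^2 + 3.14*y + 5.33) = 1.62*y^6 - 2.48*y^5 + 1.46*y^4 - 2.49*y^3 + 3.5*y^2 - 2.72*y - 8.55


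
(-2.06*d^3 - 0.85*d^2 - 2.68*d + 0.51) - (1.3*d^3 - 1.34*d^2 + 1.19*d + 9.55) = -3.36*d^3 + 0.49*d^2 - 3.87*d - 9.04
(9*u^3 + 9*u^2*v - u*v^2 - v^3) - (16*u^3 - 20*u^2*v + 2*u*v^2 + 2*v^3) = -7*u^3 + 29*u^2*v - 3*u*v^2 - 3*v^3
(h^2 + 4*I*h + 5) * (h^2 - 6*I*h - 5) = h^4 - 2*I*h^3 + 24*h^2 - 50*I*h - 25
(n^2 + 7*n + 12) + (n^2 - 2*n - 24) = 2*n^2 + 5*n - 12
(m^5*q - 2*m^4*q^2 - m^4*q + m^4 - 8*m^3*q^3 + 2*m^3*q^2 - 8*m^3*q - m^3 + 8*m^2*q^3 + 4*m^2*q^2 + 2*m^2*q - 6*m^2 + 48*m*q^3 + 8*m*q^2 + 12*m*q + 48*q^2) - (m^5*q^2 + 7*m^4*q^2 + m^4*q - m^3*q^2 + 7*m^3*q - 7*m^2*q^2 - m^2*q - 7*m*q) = -m^5*q^2 + m^5*q - 9*m^4*q^2 - 2*m^4*q + m^4 - 8*m^3*q^3 + 3*m^3*q^2 - 15*m^3*q - m^3 + 8*m^2*q^3 + 11*m^2*q^2 + 3*m^2*q - 6*m^2 + 48*m*q^3 + 8*m*q^2 + 19*m*q + 48*q^2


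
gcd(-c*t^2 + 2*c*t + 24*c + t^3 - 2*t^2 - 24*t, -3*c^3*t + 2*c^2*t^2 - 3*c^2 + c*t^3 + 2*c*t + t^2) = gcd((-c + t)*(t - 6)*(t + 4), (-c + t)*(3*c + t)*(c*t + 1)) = -c + t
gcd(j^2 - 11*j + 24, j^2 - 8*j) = j - 8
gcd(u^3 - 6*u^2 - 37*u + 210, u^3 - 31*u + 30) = u^2 + u - 30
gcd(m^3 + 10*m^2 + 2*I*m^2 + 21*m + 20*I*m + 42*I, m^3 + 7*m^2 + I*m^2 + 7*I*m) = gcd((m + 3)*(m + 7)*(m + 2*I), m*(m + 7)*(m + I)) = m + 7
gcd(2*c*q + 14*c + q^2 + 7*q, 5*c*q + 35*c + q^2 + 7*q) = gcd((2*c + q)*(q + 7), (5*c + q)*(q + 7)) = q + 7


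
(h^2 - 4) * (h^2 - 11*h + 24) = h^4 - 11*h^3 + 20*h^2 + 44*h - 96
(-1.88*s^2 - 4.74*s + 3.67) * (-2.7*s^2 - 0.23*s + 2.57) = 5.076*s^4 + 13.2304*s^3 - 13.6504*s^2 - 13.0259*s + 9.4319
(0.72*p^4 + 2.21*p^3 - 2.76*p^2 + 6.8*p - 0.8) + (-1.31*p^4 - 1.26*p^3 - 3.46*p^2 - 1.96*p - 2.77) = -0.59*p^4 + 0.95*p^3 - 6.22*p^2 + 4.84*p - 3.57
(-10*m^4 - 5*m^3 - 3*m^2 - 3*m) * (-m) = 10*m^5 + 5*m^4 + 3*m^3 + 3*m^2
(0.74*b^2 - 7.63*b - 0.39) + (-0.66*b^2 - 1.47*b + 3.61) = 0.08*b^2 - 9.1*b + 3.22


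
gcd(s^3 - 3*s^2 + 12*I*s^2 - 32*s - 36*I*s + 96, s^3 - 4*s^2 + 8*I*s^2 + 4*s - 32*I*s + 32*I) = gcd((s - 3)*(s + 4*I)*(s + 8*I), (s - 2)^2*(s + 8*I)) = s + 8*I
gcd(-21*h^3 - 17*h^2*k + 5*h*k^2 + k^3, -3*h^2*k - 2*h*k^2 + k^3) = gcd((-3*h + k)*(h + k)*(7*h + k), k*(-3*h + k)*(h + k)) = 3*h^2 + 2*h*k - k^2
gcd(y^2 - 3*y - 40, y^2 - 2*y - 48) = y - 8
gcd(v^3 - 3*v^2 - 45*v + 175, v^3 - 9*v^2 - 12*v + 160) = v - 5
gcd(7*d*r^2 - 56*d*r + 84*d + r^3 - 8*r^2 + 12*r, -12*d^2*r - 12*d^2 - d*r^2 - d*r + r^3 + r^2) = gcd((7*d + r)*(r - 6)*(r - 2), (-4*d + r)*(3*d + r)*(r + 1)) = 1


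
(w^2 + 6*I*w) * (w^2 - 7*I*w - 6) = w^4 - I*w^3 + 36*w^2 - 36*I*w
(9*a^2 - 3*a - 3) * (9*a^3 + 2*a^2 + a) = 81*a^5 - 9*a^4 - 24*a^3 - 9*a^2 - 3*a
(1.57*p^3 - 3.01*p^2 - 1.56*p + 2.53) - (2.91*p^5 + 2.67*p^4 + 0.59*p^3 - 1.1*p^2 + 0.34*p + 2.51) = -2.91*p^5 - 2.67*p^4 + 0.98*p^3 - 1.91*p^2 - 1.9*p + 0.02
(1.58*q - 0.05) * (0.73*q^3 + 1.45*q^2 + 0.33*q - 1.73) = 1.1534*q^4 + 2.2545*q^3 + 0.4489*q^2 - 2.7499*q + 0.0865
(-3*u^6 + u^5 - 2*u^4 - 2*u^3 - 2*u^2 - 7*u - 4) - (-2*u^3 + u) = -3*u^6 + u^5 - 2*u^4 - 2*u^2 - 8*u - 4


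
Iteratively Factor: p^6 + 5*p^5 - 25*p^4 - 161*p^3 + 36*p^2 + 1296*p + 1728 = (p - 4)*(p^5 + 9*p^4 + 11*p^3 - 117*p^2 - 432*p - 432) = (p - 4)*(p + 3)*(p^4 + 6*p^3 - 7*p^2 - 96*p - 144) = (p - 4)*(p + 3)^2*(p^3 + 3*p^2 - 16*p - 48) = (p - 4)*(p + 3)^2*(p + 4)*(p^2 - p - 12) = (p - 4)*(p + 3)^3*(p + 4)*(p - 4)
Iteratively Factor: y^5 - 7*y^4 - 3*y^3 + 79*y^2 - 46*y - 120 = (y - 2)*(y^4 - 5*y^3 - 13*y^2 + 53*y + 60) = (y - 2)*(y + 1)*(y^3 - 6*y^2 - 7*y + 60) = (y - 5)*(y - 2)*(y + 1)*(y^2 - y - 12) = (y - 5)*(y - 4)*(y - 2)*(y + 1)*(y + 3)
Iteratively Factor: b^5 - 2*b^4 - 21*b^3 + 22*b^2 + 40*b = (b - 5)*(b^4 + 3*b^3 - 6*b^2 - 8*b) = b*(b - 5)*(b^3 + 3*b^2 - 6*b - 8) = b*(b - 5)*(b + 4)*(b^2 - b - 2) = b*(b - 5)*(b - 2)*(b + 4)*(b + 1)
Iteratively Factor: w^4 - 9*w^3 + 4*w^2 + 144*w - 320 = (w - 5)*(w^3 - 4*w^2 - 16*w + 64) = (w - 5)*(w - 4)*(w^2 - 16) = (w - 5)*(w - 4)^2*(w + 4)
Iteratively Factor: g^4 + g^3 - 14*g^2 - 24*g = (g + 3)*(g^3 - 2*g^2 - 8*g) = g*(g + 3)*(g^2 - 2*g - 8) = g*(g + 2)*(g + 3)*(g - 4)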